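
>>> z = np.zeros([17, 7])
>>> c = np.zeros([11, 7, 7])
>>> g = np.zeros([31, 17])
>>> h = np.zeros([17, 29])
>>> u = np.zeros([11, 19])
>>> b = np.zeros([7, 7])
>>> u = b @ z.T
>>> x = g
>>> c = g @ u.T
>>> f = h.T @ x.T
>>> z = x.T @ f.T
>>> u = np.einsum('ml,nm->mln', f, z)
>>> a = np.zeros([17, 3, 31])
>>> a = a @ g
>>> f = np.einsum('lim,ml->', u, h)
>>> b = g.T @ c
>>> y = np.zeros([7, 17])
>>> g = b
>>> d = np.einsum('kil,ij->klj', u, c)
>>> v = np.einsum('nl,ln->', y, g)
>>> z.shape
(17, 29)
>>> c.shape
(31, 7)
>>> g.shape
(17, 7)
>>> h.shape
(17, 29)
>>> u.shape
(29, 31, 17)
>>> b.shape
(17, 7)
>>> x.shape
(31, 17)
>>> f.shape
()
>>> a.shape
(17, 3, 17)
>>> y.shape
(7, 17)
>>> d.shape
(29, 17, 7)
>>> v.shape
()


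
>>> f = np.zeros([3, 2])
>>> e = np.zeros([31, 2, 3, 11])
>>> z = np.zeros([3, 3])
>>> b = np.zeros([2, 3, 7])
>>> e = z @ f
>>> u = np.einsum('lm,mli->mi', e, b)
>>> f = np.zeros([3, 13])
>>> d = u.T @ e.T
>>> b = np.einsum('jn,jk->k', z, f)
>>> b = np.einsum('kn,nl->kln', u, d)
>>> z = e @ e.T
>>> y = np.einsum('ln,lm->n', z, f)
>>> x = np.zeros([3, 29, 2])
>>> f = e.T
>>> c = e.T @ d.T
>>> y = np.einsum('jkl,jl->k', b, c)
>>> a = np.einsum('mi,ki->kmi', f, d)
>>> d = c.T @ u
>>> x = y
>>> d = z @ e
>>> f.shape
(2, 3)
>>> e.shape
(3, 2)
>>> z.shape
(3, 3)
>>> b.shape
(2, 3, 7)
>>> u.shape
(2, 7)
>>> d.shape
(3, 2)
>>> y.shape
(3,)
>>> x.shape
(3,)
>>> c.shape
(2, 7)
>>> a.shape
(7, 2, 3)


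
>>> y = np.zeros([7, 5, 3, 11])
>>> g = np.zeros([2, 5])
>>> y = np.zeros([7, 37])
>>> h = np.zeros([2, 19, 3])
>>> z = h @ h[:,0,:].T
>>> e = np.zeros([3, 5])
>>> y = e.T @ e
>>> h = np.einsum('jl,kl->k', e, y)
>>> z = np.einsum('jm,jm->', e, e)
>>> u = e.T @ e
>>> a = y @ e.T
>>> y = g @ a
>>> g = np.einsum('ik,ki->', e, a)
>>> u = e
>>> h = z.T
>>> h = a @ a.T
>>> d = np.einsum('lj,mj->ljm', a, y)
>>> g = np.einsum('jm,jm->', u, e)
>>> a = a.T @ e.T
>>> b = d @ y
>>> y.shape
(2, 3)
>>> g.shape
()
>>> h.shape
(5, 5)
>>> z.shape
()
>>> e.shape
(3, 5)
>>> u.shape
(3, 5)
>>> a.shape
(3, 3)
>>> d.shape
(5, 3, 2)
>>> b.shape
(5, 3, 3)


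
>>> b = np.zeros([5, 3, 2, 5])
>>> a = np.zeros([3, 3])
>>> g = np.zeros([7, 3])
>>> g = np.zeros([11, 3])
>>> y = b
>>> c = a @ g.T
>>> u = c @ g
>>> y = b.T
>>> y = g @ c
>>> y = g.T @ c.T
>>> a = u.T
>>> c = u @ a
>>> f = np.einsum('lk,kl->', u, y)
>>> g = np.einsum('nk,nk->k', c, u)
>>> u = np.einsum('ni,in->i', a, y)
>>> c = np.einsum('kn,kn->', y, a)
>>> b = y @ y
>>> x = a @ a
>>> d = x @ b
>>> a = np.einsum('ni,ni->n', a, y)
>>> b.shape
(3, 3)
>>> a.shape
(3,)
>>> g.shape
(3,)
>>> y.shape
(3, 3)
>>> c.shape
()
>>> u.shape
(3,)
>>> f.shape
()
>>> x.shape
(3, 3)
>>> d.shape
(3, 3)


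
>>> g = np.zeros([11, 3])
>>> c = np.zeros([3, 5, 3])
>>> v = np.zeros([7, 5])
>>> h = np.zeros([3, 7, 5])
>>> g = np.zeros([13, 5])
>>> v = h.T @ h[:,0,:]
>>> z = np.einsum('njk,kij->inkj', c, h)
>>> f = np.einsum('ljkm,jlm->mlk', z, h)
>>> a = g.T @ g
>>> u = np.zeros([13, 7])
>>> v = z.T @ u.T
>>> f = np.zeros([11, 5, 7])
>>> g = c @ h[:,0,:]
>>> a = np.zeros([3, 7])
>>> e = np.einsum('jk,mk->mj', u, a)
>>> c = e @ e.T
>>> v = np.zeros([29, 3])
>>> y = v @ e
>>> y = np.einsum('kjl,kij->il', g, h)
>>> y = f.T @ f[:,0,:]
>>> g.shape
(3, 5, 5)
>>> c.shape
(3, 3)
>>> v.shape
(29, 3)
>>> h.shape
(3, 7, 5)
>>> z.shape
(7, 3, 3, 5)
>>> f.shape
(11, 5, 7)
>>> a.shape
(3, 7)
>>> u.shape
(13, 7)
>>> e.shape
(3, 13)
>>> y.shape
(7, 5, 7)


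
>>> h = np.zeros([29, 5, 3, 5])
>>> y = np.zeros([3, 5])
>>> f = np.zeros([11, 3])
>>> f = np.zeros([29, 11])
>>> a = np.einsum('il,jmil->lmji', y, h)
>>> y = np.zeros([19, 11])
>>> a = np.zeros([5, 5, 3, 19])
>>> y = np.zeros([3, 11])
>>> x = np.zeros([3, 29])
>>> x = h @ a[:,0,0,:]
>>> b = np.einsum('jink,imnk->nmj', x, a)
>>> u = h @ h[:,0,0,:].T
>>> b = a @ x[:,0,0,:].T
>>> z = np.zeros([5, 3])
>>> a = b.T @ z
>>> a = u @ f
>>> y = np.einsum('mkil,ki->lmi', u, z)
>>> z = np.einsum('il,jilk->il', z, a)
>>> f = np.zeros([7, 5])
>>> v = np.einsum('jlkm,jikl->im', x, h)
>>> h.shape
(29, 5, 3, 5)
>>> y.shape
(29, 29, 3)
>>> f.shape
(7, 5)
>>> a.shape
(29, 5, 3, 11)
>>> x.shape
(29, 5, 3, 19)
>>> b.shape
(5, 5, 3, 29)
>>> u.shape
(29, 5, 3, 29)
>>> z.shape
(5, 3)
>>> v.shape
(5, 19)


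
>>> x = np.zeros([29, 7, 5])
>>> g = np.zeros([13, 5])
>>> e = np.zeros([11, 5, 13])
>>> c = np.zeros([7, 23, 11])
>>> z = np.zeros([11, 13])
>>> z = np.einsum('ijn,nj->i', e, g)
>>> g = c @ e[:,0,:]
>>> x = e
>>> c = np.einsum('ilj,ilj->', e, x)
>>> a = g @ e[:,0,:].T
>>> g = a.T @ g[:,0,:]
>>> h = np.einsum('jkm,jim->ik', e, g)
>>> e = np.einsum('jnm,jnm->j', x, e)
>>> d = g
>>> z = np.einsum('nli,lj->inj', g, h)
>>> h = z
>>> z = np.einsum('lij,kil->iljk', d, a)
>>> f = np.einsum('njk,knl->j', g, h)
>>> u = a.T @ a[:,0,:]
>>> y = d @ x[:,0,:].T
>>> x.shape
(11, 5, 13)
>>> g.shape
(11, 23, 13)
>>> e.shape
(11,)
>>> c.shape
()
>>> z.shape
(23, 11, 13, 7)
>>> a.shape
(7, 23, 11)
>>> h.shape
(13, 11, 5)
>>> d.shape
(11, 23, 13)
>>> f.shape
(23,)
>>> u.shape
(11, 23, 11)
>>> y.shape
(11, 23, 11)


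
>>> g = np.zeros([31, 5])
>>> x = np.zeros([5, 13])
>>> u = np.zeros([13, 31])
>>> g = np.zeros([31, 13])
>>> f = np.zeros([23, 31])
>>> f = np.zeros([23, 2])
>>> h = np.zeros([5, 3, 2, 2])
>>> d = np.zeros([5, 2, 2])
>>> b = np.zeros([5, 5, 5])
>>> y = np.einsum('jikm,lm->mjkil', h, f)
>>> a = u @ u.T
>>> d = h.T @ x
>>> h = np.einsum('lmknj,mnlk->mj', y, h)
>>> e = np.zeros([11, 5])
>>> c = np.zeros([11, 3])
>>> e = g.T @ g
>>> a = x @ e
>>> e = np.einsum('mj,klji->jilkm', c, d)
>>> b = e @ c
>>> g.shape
(31, 13)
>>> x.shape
(5, 13)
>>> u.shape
(13, 31)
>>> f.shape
(23, 2)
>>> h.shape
(5, 23)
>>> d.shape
(2, 2, 3, 13)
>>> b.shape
(3, 13, 2, 2, 3)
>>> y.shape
(2, 5, 2, 3, 23)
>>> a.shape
(5, 13)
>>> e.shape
(3, 13, 2, 2, 11)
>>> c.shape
(11, 3)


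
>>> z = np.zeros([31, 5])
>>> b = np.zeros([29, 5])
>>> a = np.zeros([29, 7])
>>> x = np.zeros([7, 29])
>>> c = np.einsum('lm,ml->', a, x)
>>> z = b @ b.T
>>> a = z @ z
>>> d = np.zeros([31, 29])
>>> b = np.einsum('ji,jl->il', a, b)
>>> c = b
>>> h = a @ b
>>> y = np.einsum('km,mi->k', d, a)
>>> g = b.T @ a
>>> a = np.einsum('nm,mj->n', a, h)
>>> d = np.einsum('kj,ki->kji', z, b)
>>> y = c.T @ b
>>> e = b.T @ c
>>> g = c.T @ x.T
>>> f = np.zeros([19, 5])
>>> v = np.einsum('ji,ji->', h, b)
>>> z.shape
(29, 29)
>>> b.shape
(29, 5)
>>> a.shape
(29,)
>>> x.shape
(7, 29)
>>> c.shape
(29, 5)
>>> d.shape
(29, 29, 5)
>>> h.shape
(29, 5)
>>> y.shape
(5, 5)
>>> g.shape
(5, 7)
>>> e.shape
(5, 5)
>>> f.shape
(19, 5)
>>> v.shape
()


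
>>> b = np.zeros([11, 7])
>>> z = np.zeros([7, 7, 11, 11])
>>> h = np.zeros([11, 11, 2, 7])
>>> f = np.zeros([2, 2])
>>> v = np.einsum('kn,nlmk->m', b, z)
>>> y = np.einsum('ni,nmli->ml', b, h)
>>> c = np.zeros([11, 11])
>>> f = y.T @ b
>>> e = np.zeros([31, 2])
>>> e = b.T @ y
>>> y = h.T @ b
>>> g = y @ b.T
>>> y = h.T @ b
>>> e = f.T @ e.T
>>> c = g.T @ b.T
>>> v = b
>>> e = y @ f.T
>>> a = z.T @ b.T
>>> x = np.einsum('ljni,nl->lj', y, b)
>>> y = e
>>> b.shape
(11, 7)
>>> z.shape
(7, 7, 11, 11)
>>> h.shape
(11, 11, 2, 7)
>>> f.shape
(2, 7)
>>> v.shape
(11, 7)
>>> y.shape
(7, 2, 11, 2)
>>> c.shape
(11, 11, 2, 11)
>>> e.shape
(7, 2, 11, 2)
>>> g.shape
(7, 2, 11, 11)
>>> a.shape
(11, 11, 7, 11)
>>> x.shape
(7, 2)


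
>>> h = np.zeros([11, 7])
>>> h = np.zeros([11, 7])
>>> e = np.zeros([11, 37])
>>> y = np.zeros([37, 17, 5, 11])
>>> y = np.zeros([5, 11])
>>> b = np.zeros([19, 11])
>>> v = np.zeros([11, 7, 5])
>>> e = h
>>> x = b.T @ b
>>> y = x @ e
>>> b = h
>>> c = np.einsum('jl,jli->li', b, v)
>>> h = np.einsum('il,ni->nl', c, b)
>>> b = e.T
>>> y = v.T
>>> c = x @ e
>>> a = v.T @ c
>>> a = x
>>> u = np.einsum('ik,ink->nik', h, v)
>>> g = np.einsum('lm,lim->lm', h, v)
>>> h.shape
(11, 5)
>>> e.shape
(11, 7)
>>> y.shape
(5, 7, 11)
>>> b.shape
(7, 11)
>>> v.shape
(11, 7, 5)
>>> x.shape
(11, 11)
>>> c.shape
(11, 7)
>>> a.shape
(11, 11)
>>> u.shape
(7, 11, 5)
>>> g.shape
(11, 5)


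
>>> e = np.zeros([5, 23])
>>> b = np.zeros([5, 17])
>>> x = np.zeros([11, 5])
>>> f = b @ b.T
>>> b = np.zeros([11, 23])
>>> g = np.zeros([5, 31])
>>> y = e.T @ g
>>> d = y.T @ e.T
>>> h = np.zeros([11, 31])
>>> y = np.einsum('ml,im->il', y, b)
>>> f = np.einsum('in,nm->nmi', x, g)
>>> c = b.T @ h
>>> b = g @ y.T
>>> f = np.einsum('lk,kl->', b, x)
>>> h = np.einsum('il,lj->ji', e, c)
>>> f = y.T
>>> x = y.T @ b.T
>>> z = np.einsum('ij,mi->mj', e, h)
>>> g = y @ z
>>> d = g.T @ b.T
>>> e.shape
(5, 23)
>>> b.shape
(5, 11)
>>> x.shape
(31, 5)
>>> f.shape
(31, 11)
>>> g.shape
(11, 23)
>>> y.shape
(11, 31)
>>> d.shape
(23, 5)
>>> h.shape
(31, 5)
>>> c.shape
(23, 31)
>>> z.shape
(31, 23)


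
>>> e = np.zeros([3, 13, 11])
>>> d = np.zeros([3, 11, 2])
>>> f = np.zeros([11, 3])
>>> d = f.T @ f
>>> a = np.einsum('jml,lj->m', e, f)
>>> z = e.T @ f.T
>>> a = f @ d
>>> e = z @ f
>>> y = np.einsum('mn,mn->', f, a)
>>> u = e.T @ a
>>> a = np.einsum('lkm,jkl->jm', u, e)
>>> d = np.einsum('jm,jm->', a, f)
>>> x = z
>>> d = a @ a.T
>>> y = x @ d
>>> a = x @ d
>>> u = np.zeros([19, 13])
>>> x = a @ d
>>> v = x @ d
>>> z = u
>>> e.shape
(11, 13, 3)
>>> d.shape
(11, 11)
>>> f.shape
(11, 3)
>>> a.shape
(11, 13, 11)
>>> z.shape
(19, 13)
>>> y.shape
(11, 13, 11)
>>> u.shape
(19, 13)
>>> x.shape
(11, 13, 11)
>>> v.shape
(11, 13, 11)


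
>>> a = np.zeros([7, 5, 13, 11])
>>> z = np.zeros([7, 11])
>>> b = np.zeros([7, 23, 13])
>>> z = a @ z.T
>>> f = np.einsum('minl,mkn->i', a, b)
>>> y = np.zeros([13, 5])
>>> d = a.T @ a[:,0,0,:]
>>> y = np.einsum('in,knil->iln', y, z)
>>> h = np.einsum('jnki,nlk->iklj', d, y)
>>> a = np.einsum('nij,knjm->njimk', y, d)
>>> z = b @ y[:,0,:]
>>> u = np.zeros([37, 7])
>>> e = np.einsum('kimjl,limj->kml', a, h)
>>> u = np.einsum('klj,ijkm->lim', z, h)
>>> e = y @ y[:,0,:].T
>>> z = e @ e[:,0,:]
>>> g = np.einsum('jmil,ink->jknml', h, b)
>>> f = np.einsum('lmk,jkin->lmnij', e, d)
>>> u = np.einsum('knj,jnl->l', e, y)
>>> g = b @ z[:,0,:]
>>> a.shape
(13, 5, 7, 11, 11)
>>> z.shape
(13, 7, 13)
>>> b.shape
(7, 23, 13)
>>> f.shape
(13, 7, 11, 5, 11)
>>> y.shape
(13, 7, 5)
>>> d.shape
(11, 13, 5, 11)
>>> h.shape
(11, 5, 7, 11)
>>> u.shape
(5,)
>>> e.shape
(13, 7, 13)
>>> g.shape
(7, 23, 13)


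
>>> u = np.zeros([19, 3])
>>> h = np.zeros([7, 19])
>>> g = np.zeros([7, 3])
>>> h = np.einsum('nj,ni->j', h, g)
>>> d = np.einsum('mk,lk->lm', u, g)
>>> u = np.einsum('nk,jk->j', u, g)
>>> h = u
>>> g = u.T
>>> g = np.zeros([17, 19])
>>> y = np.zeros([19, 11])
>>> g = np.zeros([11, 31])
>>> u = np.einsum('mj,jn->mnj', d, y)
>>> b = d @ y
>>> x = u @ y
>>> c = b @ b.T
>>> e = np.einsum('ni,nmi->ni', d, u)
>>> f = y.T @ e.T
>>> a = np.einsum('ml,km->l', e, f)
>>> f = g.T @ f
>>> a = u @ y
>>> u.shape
(7, 11, 19)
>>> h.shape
(7,)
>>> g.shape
(11, 31)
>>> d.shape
(7, 19)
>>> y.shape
(19, 11)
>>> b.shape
(7, 11)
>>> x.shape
(7, 11, 11)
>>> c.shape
(7, 7)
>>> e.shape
(7, 19)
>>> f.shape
(31, 7)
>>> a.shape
(7, 11, 11)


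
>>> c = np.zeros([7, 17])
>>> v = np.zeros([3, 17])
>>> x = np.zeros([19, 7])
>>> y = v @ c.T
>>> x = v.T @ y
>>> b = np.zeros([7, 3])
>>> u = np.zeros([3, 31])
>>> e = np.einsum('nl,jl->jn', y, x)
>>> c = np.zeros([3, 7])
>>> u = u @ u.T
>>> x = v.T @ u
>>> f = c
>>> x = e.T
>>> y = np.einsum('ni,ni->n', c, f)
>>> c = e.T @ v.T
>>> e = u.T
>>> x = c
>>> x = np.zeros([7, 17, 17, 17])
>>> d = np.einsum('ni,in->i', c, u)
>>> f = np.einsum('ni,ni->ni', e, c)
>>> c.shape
(3, 3)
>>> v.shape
(3, 17)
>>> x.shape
(7, 17, 17, 17)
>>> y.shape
(3,)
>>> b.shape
(7, 3)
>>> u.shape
(3, 3)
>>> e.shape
(3, 3)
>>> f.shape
(3, 3)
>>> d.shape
(3,)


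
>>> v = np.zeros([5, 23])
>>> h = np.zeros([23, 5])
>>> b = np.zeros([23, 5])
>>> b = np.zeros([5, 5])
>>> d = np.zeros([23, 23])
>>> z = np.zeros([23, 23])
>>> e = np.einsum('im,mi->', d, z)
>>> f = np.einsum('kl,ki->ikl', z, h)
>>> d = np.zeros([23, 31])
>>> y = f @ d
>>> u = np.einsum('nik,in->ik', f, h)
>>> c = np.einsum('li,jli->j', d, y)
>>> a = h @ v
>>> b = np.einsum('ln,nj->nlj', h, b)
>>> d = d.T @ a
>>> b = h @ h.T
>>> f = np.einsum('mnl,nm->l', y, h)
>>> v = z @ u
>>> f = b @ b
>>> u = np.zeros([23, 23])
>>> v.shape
(23, 23)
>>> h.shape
(23, 5)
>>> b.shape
(23, 23)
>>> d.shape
(31, 23)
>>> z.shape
(23, 23)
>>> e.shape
()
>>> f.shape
(23, 23)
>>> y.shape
(5, 23, 31)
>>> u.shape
(23, 23)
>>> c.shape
(5,)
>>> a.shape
(23, 23)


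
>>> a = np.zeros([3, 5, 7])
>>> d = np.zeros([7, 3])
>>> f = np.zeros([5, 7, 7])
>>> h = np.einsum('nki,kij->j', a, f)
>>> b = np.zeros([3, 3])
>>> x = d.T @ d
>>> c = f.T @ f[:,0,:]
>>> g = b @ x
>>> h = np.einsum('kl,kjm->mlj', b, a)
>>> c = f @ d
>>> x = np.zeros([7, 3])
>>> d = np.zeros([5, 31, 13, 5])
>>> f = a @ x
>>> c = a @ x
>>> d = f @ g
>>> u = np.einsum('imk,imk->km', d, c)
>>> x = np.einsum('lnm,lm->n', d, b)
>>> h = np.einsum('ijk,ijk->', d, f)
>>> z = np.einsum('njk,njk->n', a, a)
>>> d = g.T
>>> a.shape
(3, 5, 7)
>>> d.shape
(3, 3)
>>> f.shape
(3, 5, 3)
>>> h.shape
()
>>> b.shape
(3, 3)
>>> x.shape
(5,)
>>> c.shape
(3, 5, 3)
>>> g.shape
(3, 3)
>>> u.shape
(3, 5)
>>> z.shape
(3,)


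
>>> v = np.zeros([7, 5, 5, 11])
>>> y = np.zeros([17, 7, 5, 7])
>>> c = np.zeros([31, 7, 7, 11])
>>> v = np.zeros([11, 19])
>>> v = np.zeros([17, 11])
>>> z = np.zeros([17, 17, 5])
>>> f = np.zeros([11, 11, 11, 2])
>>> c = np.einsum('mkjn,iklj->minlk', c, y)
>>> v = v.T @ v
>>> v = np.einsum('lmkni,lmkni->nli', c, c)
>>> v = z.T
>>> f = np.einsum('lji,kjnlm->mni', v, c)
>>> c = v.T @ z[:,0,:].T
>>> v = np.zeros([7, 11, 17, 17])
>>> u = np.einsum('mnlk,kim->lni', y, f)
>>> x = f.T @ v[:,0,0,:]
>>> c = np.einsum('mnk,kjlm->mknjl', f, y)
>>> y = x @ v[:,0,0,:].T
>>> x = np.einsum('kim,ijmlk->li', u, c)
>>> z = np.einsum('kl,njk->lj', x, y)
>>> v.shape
(7, 11, 17, 17)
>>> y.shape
(17, 11, 7)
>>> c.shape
(7, 17, 11, 7, 5)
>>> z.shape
(7, 11)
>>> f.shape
(7, 11, 17)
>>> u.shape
(5, 7, 11)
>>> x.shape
(7, 7)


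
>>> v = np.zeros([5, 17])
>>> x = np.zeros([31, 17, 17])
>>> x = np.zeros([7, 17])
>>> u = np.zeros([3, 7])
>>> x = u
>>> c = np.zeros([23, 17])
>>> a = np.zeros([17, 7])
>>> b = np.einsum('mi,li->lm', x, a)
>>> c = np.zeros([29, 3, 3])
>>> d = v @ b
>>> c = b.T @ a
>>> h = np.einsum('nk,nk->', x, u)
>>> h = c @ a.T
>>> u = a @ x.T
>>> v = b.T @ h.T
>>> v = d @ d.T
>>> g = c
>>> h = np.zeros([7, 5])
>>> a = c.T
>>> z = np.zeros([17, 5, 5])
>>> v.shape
(5, 5)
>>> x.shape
(3, 7)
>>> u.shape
(17, 3)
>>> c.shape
(3, 7)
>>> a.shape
(7, 3)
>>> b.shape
(17, 3)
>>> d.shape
(5, 3)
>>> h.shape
(7, 5)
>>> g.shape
(3, 7)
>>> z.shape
(17, 5, 5)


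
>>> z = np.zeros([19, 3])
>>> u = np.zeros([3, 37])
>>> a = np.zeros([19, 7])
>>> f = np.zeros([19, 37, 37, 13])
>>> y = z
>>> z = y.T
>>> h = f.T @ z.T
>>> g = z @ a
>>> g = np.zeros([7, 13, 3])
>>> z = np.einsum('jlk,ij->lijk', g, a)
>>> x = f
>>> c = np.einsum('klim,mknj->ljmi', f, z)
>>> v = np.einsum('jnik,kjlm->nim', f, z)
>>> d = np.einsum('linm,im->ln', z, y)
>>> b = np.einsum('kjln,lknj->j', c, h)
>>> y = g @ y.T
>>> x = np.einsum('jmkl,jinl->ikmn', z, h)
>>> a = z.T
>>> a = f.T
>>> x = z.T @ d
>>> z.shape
(13, 19, 7, 3)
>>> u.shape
(3, 37)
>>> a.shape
(13, 37, 37, 19)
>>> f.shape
(19, 37, 37, 13)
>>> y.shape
(7, 13, 19)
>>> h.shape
(13, 37, 37, 3)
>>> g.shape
(7, 13, 3)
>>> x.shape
(3, 7, 19, 7)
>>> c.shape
(37, 3, 13, 37)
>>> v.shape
(37, 37, 3)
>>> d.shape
(13, 7)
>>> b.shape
(3,)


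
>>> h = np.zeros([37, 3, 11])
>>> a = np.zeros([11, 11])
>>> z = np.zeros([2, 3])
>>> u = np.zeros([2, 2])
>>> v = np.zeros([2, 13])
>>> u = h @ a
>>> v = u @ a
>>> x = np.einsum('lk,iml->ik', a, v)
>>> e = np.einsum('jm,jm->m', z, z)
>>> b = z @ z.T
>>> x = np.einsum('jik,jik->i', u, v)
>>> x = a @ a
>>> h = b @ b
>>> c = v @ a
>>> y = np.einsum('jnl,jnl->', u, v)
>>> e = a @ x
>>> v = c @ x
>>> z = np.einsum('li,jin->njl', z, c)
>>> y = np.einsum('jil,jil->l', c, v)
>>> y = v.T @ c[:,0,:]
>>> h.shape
(2, 2)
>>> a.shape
(11, 11)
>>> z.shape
(11, 37, 2)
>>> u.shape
(37, 3, 11)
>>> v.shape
(37, 3, 11)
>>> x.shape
(11, 11)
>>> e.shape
(11, 11)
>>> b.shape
(2, 2)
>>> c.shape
(37, 3, 11)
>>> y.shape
(11, 3, 11)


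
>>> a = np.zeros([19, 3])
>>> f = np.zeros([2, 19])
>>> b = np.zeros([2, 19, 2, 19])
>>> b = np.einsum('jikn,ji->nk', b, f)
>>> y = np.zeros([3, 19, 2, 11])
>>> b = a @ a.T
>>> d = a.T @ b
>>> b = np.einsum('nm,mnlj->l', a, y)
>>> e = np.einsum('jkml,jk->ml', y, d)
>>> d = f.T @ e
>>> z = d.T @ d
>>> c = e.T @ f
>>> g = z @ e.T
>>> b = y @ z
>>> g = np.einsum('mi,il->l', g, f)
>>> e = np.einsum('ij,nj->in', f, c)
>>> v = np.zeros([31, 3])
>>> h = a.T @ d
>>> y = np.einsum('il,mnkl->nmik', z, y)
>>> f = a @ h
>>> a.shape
(19, 3)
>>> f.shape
(19, 11)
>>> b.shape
(3, 19, 2, 11)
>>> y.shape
(19, 3, 11, 2)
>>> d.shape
(19, 11)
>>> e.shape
(2, 11)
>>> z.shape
(11, 11)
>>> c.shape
(11, 19)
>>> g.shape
(19,)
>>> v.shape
(31, 3)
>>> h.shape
(3, 11)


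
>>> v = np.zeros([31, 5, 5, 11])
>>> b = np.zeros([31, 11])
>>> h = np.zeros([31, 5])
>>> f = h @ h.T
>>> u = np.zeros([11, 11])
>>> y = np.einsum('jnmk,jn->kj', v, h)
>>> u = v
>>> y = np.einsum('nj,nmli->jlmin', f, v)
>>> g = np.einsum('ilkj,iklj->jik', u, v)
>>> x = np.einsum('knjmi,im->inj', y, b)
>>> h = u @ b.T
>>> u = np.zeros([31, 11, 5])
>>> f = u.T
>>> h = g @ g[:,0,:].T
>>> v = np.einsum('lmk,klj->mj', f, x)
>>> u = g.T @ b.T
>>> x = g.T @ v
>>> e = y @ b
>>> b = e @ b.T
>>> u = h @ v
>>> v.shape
(11, 5)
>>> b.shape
(31, 5, 5, 11, 31)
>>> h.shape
(11, 31, 11)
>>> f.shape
(5, 11, 31)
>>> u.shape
(11, 31, 5)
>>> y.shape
(31, 5, 5, 11, 31)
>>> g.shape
(11, 31, 5)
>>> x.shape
(5, 31, 5)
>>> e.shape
(31, 5, 5, 11, 11)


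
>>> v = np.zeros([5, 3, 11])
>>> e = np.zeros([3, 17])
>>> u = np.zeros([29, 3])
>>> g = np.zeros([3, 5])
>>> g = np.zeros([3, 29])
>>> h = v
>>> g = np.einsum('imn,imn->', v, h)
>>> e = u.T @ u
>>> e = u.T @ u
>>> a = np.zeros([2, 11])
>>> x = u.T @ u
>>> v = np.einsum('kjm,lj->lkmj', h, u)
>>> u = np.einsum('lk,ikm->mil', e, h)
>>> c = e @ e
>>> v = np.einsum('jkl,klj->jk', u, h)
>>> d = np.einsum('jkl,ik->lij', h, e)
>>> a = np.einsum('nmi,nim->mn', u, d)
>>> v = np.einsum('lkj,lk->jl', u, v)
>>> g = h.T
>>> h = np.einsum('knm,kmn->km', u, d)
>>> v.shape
(3, 11)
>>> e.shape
(3, 3)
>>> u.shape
(11, 5, 3)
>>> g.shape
(11, 3, 5)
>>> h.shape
(11, 3)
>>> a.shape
(5, 11)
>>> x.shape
(3, 3)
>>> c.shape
(3, 3)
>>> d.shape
(11, 3, 5)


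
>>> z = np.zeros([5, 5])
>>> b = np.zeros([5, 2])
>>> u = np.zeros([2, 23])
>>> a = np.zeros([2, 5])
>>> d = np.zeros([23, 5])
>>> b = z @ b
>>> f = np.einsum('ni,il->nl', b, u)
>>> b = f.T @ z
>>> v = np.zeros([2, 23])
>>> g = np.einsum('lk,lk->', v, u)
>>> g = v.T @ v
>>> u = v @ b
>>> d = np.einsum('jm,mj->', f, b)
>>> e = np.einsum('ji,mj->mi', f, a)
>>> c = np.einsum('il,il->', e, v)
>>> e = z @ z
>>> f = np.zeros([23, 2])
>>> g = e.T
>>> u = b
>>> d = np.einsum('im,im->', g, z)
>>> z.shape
(5, 5)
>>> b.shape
(23, 5)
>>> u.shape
(23, 5)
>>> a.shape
(2, 5)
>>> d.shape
()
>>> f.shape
(23, 2)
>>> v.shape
(2, 23)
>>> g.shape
(5, 5)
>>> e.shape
(5, 5)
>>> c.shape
()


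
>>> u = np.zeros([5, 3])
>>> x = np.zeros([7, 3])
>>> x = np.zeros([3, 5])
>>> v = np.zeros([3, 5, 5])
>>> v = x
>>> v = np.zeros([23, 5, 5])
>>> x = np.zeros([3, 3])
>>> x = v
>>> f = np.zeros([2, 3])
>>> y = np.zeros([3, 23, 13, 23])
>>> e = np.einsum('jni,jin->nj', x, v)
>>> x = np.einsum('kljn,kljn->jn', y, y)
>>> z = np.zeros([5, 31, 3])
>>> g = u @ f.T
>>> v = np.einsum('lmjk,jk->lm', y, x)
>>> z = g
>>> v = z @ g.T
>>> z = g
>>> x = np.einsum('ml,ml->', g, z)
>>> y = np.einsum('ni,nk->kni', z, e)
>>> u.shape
(5, 3)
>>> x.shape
()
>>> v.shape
(5, 5)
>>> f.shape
(2, 3)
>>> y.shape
(23, 5, 2)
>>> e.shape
(5, 23)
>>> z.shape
(5, 2)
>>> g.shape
(5, 2)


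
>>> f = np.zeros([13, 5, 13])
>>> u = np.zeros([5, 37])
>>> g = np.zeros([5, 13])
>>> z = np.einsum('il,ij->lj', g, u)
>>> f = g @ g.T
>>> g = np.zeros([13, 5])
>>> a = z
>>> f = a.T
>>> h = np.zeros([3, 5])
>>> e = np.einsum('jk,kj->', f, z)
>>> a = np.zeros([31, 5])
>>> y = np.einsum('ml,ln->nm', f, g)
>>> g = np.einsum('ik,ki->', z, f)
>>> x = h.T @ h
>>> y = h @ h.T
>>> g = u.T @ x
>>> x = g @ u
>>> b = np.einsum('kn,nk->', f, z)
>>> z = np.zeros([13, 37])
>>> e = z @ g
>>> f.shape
(37, 13)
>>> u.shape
(5, 37)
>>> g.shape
(37, 5)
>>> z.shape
(13, 37)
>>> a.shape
(31, 5)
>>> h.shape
(3, 5)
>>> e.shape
(13, 5)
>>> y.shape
(3, 3)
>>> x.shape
(37, 37)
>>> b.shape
()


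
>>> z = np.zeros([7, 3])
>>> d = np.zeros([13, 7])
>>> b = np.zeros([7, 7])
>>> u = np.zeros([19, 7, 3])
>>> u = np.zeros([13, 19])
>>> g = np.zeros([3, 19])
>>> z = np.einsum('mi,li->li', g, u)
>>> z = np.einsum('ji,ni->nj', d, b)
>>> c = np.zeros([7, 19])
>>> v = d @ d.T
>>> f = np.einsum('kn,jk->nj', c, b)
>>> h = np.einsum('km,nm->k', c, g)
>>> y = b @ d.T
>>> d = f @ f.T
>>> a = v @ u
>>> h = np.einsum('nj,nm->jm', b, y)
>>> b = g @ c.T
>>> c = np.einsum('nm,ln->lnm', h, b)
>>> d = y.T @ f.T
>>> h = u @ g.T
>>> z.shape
(7, 13)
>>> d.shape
(13, 19)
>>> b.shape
(3, 7)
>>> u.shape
(13, 19)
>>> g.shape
(3, 19)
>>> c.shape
(3, 7, 13)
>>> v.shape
(13, 13)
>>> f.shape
(19, 7)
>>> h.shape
(13, 3)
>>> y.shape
(7, 13)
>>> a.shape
(13, 19)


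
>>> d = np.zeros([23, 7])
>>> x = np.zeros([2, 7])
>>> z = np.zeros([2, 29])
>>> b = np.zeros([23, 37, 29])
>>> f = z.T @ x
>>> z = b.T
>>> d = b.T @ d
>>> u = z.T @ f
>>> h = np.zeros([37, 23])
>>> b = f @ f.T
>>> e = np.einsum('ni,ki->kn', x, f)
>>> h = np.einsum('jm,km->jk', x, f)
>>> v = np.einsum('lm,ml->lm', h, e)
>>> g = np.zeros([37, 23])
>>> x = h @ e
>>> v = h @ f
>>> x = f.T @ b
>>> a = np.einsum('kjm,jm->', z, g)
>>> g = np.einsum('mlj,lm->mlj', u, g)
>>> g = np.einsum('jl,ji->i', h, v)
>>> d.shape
(29, 37, 7)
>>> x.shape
(7, 29)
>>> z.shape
(29, 37, 23)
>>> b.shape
(29, 29)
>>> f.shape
(29, 7)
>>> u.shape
(23, 37, 7)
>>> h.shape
(2, 29)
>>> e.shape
(29, 2)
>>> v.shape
(2, 7)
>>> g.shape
(7,)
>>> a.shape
()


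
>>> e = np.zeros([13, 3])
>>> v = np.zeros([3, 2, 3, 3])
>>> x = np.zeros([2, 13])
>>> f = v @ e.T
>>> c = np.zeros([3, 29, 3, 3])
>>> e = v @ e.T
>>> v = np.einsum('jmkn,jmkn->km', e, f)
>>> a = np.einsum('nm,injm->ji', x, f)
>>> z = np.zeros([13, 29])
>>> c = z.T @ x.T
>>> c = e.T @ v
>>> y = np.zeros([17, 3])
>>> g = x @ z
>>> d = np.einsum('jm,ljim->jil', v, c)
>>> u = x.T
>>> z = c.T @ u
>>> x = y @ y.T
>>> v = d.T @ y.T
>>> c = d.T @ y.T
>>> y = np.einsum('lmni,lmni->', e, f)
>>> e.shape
(3, 2, 3, 13)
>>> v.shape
(13, 2, 17)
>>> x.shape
(17, 17)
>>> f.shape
(3, 2, 3, 13)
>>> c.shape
(13, 2, 17)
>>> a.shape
(3, 3)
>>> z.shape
(2, 2, 3, 2)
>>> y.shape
()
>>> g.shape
(2, 29)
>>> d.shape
(3, 2, 13)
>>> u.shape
(13, 2)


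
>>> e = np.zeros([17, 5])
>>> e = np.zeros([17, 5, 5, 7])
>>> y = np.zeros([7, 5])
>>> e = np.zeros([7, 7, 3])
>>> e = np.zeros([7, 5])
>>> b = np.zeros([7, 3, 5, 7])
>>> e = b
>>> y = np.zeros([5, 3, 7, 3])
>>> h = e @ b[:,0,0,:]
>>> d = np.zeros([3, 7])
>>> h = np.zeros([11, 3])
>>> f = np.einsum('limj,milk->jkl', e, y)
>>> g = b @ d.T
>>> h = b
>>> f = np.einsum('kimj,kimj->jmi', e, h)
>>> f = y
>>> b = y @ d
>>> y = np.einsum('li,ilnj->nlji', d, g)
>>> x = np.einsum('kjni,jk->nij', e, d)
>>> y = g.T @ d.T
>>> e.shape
(7, 3, 5, 7)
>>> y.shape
(3, 5, 3, 3)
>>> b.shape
(5, 3, 7, 7)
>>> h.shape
(7, 3, 5, 7)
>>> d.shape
(3, 7)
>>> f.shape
(5, 3, 7, 3)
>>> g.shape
(7, 3, 5, 3)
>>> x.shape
(5, 7, 3)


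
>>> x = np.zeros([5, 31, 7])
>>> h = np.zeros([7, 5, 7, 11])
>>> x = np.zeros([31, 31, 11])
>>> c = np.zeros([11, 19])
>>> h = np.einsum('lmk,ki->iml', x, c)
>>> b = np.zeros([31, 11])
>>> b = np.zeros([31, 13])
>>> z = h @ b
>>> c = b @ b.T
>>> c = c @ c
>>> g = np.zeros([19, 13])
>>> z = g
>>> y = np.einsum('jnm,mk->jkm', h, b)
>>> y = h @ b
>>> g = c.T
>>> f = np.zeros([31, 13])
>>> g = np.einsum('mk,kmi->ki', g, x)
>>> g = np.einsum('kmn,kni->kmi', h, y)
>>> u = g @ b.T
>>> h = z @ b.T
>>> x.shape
(31, 31, 11)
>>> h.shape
(19, 31)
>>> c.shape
(31, 31)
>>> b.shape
(31, 13)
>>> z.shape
(19, 13)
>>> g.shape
(19, 31, 13)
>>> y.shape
(19, 31, 13)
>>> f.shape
(31, 13)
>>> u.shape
(19, 31, 31)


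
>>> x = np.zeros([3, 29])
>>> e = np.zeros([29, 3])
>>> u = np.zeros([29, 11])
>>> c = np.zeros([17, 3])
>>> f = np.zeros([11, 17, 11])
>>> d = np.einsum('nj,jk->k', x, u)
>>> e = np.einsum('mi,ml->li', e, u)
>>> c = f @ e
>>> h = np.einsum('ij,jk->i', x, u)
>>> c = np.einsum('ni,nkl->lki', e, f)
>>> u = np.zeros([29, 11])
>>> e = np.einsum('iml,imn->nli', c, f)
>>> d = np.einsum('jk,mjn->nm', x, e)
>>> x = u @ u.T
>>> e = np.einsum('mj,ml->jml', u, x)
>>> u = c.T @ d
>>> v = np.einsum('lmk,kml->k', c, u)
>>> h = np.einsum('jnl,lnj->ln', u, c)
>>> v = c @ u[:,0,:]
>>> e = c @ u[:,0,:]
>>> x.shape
(29, 29)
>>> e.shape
(11, 17, 11)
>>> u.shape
(3, 17, 11)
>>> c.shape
(11, 17, 3)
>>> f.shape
(11, 17, 11)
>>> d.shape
(11, 11)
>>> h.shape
(11, 17)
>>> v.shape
(11, 17, 11)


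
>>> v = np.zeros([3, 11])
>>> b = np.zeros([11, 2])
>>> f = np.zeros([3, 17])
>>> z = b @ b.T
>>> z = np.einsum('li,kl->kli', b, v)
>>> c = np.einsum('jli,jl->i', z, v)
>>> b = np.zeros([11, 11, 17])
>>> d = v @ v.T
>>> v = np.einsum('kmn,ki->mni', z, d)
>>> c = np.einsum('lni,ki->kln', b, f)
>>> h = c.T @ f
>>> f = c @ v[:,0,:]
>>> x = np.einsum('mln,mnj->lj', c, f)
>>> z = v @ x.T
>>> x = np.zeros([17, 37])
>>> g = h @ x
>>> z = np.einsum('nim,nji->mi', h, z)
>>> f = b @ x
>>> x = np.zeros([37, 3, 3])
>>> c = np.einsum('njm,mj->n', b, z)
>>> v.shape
(11, 2, 3)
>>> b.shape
(11, 11, 17)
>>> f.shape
(11, 11, 37)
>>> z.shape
(17, 11)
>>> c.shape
(11,)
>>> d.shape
(3, 3)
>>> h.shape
(11, 11, 17)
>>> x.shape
(37, 3, 3)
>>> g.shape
(11, 11, 37)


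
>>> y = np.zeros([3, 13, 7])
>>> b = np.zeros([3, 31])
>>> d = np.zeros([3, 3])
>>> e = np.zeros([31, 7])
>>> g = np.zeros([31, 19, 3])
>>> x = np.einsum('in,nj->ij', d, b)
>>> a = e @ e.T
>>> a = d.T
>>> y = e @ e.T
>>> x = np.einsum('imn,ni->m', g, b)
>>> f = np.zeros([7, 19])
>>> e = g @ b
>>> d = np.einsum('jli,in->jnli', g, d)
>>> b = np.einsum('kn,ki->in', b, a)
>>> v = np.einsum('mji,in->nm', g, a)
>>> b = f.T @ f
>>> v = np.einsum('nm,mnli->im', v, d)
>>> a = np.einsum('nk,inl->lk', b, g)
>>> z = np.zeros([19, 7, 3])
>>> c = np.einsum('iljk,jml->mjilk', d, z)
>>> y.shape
(31, 31)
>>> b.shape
(19, 19)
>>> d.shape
(31, 3, 19, 3)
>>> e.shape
(31, 19, 31)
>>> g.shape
(31, 19, 3)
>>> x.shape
(19,)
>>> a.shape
(3, 19)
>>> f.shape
(7, 19)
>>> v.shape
(3, 31)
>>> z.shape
(19, 7, 3)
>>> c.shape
(7, 19, 31, 3, 3)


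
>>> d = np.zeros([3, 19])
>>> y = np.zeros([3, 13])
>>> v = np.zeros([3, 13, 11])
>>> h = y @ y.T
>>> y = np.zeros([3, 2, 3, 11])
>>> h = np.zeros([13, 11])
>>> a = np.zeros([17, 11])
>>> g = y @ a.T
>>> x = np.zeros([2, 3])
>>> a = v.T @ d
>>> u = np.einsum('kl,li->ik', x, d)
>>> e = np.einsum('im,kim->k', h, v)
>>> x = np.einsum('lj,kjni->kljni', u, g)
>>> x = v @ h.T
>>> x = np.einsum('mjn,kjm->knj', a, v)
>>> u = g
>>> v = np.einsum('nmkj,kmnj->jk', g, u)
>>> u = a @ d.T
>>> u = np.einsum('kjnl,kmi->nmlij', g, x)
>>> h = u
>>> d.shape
(3, 19)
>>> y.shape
(3, 2, 3, 11)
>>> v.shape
(17, 3)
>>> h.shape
(3, 19, 17, 13, 2)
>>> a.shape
(11, 13, 19)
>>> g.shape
(3, 2, 3, 17)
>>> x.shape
(3, 19, 13)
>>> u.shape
(3, 19, 17, 13, 2)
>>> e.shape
(3,)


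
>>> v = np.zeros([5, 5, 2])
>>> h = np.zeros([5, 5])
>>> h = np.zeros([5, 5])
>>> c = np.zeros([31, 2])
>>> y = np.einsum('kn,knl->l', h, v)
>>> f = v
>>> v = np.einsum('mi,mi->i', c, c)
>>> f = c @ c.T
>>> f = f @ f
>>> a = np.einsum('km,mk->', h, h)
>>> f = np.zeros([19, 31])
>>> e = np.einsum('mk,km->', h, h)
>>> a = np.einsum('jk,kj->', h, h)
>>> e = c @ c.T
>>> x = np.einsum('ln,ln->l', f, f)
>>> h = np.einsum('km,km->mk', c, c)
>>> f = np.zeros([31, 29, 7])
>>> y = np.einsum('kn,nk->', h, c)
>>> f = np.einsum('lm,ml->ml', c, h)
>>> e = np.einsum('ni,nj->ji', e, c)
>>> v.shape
(2,)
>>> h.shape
(2, 31)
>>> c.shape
(31, 2)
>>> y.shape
()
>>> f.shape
(2, 31)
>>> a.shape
()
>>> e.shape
(2, 31)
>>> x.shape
(19,)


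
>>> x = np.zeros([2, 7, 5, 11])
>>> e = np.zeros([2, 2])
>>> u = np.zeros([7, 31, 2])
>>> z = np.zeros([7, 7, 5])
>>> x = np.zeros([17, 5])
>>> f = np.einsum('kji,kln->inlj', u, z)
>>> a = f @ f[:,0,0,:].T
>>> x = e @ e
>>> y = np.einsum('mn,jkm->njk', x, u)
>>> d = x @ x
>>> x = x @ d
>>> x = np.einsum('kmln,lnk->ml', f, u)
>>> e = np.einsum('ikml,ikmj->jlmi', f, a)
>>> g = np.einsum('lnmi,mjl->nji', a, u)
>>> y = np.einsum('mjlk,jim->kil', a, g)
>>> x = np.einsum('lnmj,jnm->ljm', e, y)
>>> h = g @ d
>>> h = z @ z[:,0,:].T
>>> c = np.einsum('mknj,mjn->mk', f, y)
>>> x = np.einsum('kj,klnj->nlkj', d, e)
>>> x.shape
(7, 31, 2, 2)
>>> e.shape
(2, 31, 7, 2)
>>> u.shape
(7, 31, 2)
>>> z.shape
(7, 7, 5)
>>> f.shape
(2, 5, 7, 31)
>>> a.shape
(2, 5, 7, 2)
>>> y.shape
(2, 31, 7)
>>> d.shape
(2, 2)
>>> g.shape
(5, 31, 2)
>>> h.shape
(7, 7, 7)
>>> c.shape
(2, 5)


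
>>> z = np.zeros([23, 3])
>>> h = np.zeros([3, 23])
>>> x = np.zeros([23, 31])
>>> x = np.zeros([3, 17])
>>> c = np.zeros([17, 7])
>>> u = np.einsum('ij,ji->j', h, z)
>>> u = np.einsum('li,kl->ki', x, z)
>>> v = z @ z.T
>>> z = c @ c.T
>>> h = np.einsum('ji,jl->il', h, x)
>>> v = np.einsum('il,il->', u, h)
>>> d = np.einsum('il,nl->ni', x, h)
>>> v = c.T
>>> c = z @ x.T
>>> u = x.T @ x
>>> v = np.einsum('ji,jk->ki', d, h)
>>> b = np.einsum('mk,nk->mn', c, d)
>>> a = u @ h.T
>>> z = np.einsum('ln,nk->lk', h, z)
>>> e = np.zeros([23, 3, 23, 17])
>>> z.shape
(23, 17)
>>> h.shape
(23, 17)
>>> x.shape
(3, 17)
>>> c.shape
(17, 3)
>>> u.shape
(17, 17)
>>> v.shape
(17, 3)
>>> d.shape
(23, 3)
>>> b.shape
(17, 23)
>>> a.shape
(17, 23)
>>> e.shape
(23, 3, 23, 17)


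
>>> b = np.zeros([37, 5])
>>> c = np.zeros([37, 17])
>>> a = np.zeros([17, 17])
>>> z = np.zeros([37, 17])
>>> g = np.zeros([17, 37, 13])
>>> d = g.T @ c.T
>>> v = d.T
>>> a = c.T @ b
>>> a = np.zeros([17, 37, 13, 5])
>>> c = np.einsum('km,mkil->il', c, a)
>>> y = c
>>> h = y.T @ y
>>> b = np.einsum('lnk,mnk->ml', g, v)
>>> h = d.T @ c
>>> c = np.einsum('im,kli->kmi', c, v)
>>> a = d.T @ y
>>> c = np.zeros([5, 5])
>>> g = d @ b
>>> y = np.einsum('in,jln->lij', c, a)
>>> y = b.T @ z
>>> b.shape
(37, 17)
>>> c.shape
(5, 5)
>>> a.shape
(37, 37, 5)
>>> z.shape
(37, 17)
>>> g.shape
(13, 37, 17)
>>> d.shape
(13, 37, 37)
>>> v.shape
(37, 37, 13)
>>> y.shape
(17, 17)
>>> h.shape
(37, 37, 5)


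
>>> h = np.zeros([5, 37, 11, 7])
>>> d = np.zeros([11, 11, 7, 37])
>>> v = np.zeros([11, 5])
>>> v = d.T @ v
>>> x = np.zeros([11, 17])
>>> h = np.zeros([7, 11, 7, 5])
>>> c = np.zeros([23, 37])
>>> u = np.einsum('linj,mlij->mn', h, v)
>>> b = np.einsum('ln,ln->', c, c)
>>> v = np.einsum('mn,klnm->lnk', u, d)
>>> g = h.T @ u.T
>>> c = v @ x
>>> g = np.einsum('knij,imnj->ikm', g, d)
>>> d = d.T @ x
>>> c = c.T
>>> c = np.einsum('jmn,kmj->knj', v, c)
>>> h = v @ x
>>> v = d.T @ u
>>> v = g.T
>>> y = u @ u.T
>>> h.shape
(11, 7, 17)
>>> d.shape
(37, 7, 11, 17)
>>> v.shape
(11, 5, 11)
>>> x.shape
(11, 17)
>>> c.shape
(17, 11, 11)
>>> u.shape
(37, 7)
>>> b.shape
()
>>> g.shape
(11, 5, 11)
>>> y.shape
(37, 37)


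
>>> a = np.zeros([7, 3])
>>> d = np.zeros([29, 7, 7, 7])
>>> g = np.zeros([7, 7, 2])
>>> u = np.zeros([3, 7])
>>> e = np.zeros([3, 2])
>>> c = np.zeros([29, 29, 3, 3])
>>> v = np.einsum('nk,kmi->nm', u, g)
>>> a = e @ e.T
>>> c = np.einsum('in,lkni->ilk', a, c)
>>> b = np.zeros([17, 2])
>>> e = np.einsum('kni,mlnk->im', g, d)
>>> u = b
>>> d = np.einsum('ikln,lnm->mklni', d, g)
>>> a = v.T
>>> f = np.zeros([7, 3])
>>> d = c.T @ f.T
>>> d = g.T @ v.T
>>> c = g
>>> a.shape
(7, 3)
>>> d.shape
(2, 7, 3)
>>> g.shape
(7, 7, 2)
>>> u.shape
(17, 2)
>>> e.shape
(2, 29)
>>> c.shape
(7, 7, 2)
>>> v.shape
(3, 7)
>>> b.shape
(17, 2)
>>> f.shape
(7, 3)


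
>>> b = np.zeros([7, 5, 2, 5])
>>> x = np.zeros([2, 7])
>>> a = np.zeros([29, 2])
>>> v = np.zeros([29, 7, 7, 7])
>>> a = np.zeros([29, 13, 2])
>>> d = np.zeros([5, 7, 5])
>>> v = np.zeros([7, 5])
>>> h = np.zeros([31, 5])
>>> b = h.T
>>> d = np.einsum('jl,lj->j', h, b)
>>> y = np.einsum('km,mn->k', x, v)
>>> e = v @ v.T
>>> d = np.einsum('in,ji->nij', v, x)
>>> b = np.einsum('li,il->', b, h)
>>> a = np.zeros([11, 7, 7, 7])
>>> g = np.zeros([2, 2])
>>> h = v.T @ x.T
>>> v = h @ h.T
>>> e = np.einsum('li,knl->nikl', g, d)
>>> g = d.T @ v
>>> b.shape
()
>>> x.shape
(2, 7)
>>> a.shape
(11, 7, 7, 7)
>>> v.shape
(5, 5)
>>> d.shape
(5, 7, 2)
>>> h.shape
(5, 2)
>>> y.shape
(2,)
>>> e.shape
(7, 2, 5, 2)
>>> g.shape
(2, 7, 5)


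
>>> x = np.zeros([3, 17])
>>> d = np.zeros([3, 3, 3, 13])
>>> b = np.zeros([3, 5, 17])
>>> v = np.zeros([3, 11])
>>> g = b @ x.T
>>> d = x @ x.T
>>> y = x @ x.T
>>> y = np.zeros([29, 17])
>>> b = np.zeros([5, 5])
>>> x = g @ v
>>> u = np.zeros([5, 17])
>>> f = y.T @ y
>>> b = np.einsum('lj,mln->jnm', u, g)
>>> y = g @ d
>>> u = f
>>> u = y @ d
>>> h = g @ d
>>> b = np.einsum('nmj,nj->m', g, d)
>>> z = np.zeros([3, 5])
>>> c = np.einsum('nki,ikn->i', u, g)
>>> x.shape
(3, 5, 11)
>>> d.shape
(3, 3)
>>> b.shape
(5,)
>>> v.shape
(3, 11)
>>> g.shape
(3, 5, 3)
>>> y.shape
(3, 5, 3)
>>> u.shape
(3, 5, 3)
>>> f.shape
(17, 17)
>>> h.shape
(3, 5, 3)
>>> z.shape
(3, 5)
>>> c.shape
(3,)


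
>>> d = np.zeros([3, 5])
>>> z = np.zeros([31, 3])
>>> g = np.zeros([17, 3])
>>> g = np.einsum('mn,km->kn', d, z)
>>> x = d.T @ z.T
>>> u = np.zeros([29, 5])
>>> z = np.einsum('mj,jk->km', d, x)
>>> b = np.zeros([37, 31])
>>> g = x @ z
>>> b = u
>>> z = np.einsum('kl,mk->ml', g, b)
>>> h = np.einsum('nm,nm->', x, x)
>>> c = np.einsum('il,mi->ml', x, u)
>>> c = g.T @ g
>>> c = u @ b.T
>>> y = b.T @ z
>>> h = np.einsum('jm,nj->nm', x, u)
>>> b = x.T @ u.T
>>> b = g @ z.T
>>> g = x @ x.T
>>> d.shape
(3, 5)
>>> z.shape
(29, 3)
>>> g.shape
(5, 5)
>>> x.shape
(5, 31)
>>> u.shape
(29, 5)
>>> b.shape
(5, 29)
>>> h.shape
(29, 31)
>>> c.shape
(29, 29)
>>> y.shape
(5, 3)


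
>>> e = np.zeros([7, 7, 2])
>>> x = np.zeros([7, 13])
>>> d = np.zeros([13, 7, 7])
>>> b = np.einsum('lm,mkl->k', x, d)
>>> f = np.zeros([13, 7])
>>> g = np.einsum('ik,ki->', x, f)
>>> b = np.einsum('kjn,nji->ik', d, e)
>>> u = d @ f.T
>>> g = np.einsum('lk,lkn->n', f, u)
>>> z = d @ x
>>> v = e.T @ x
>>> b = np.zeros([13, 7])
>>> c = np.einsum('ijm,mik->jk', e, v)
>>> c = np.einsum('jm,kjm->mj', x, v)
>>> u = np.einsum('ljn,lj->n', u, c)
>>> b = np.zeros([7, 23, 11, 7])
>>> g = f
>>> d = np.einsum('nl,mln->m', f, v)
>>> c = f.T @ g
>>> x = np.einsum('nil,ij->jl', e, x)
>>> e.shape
(7, 7, 2)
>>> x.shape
(13, 2)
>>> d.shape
(2,)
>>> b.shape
(7, 23, 11, 7)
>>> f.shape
(13, 7)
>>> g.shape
(13, 7)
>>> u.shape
(13,)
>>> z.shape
(13, 7, 13)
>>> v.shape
(2, 7, 13)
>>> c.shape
(7, 7)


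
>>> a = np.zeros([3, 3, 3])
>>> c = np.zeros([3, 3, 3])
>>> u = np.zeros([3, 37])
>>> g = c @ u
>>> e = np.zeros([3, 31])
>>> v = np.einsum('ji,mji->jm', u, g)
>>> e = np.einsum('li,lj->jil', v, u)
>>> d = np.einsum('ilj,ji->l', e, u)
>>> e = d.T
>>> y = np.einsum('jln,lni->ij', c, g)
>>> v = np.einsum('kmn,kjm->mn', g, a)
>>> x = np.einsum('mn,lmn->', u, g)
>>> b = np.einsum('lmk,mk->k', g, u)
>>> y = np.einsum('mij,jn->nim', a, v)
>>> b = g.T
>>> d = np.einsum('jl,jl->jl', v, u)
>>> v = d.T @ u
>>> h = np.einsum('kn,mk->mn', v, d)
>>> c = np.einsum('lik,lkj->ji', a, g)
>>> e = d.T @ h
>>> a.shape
(3, 3, 3)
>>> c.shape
(37, 3)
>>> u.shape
(3, 37)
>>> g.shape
(3, 3, 37)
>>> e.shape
(37, 37)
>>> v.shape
(37, 37)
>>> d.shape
(3, 37)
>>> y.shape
(37, 3, 3)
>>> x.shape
()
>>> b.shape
(37, 3, 3)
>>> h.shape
(3, 37)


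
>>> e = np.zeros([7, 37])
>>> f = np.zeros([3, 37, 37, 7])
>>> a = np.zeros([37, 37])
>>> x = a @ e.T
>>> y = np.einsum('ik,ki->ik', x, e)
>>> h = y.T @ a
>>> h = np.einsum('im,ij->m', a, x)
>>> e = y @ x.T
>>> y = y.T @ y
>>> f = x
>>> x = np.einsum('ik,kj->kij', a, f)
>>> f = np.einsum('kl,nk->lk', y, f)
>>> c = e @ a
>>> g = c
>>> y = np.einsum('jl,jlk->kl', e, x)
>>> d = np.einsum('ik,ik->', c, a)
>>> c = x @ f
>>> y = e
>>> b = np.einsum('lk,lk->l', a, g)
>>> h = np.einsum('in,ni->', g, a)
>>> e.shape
(37, 37)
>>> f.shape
(7, 7)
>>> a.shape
(37, 37)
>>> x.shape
(37, 37, 7)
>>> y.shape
(37, 37)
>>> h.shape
()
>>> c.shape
(37, 37, 7)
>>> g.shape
(37, 37)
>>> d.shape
()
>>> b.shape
(37,)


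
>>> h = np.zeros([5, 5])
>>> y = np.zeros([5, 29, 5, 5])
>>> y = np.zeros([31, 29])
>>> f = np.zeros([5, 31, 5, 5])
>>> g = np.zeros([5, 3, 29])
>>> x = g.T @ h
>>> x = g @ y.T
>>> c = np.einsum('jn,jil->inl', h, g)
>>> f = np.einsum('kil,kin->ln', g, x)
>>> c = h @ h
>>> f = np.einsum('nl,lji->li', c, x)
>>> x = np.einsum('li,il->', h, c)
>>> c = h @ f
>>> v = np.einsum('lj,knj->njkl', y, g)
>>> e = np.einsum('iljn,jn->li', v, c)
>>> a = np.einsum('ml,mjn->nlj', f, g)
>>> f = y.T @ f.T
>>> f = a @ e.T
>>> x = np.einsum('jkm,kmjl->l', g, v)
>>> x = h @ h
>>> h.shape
(5, 5)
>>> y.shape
(31, 29)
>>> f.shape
(29, 31, 29)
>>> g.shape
(5, 3, 29)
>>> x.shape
(5, 5)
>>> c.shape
(5, 31)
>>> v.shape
(3, 29, 5, 31)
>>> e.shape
(29, 3)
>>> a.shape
(29, 31, 3)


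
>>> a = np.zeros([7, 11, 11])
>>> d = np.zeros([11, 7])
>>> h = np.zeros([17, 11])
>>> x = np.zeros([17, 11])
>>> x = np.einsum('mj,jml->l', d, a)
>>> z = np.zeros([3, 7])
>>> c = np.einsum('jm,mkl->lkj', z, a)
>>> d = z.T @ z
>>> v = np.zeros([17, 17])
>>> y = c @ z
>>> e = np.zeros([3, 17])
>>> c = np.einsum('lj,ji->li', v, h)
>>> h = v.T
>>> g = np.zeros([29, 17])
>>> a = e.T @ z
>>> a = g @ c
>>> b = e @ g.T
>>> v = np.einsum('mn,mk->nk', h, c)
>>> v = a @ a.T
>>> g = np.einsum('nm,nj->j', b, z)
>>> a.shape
(29, 11)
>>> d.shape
(7, 7)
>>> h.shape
(17, 17)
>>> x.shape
(11,)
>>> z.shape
(3, 7)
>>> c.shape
(17, 11)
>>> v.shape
(29, 29)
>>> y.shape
(11, 11, 7)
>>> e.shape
(3, 17)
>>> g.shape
(7,)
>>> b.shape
(3, 29)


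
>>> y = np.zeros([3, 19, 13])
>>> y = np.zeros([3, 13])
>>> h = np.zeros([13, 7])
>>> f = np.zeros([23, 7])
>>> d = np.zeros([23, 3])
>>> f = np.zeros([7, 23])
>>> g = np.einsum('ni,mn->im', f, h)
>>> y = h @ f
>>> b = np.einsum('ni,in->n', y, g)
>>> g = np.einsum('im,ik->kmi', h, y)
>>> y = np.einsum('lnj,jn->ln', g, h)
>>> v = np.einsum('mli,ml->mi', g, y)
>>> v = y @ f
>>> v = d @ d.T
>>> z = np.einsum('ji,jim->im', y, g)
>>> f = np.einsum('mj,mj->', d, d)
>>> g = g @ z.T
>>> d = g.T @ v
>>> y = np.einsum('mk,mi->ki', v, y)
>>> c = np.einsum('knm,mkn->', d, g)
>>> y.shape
(23, 7)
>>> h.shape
(13, 7)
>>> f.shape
()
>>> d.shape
(7, 7, 23)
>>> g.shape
(23, 7, 7)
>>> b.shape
(13,)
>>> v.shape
(23, 23)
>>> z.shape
(7, 13)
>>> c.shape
()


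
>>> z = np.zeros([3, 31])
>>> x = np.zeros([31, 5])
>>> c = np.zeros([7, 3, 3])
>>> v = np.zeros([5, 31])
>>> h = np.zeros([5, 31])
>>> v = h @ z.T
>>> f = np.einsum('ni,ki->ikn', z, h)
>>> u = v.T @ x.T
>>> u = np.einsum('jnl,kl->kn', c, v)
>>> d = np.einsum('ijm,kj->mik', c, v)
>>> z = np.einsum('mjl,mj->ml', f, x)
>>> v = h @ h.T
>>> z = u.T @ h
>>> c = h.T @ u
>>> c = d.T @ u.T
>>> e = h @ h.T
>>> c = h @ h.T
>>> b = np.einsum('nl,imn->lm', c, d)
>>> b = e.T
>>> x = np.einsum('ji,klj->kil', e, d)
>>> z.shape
(3, 31)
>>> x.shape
(3, 5, 7)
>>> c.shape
(5, 5)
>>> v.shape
(5, 5)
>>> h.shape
(5, 31)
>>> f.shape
(31, 5, 3)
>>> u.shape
(5, 3)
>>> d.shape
(3, 7, 5)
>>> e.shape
(5, 5)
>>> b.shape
(5, 5)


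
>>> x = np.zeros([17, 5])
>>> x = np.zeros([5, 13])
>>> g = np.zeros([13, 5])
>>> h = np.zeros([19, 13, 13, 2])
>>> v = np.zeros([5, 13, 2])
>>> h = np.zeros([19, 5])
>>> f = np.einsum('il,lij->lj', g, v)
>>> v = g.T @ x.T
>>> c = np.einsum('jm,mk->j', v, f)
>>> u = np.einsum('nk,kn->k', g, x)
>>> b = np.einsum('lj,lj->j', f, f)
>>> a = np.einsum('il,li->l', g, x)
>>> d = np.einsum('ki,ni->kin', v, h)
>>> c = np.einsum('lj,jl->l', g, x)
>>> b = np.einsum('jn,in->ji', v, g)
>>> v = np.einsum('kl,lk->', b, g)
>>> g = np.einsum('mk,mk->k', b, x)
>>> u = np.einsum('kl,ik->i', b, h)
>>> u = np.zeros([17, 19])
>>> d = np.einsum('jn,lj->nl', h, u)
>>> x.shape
(5, 13)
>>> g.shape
(13,)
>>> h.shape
(19, 5)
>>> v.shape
()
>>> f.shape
(5, 2)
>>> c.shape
(13,)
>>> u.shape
(17, 19)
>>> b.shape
(5, 13)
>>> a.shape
(5,)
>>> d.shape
(5, 17)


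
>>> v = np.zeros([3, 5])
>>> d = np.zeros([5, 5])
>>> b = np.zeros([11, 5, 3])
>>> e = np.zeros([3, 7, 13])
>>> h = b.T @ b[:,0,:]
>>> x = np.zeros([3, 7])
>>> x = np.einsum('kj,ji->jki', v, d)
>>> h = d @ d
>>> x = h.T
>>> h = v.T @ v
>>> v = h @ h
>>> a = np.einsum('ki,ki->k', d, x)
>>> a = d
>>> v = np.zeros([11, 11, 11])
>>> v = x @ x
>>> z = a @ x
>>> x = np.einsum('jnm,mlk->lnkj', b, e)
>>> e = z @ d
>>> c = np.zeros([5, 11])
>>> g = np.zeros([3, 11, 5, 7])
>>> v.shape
(5, 5)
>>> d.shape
(5, 5)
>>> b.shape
(11, 5, 3)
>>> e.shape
(5, 5)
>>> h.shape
(5, 5)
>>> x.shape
(7, 5, 13, 11)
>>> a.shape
(5, 5)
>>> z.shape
(5, 5)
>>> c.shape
(5, 11)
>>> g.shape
(3, 11, 5, 7)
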